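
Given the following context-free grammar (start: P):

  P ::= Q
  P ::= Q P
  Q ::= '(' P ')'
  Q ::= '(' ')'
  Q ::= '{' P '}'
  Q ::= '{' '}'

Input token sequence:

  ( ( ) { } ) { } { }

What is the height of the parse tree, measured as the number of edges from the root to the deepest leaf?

5

[P [Q ( [P [Q ( )] [P [Q { }]]] )] [P [Q { }] [P [Q { }]]]]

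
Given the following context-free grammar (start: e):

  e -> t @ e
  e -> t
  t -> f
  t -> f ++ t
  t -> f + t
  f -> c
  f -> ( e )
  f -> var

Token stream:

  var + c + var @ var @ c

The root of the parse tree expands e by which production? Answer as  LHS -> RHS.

[e [t [f var] + [t [f c] + [t [f var]]]] @ [e [t [f var]] @ [e [t [f c]]]]]

e -> t @ e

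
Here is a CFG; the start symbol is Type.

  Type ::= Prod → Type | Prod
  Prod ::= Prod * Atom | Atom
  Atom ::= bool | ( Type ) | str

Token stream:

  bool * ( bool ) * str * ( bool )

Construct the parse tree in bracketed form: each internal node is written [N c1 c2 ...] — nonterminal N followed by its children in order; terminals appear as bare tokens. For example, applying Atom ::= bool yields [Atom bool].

[Type [Prod [Prod [Prod [Prod [Atom bool]] * [Atom ( [Type [Prod [Atom bool]]] )]] * [Atom str]] * [Atom ( [Type [Prod [Atom bool]]] )]]]

Type
Prod
Prod * Atom
Prod * Atom * Atom
Prod * Atom * Atom * Atom
Atom * Atom * Atom * Atom
bool * Atom * Atom * Atom
bool * ( Type ) * Atom * Atom
bool * ( Prod ) * Atom * Atom
bool * ( Atom ) * Atom * Atom
bool * ( bool ) * Atom * Atom
bool * ( bool ) * str * Atom
bool * ( bool ) * str * ( Type )
bool * ( bool ) * str * ( Prod )
bool * ( bool ) * str * ( Atom )
bool * ( bool ) * str * ( bool )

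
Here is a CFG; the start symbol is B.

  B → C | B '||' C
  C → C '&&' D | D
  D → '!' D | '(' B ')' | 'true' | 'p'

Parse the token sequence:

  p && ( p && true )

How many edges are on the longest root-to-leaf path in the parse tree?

7

[B [C [C [D p]] && [D ( [B [C [C [D p]] && [D true]]] )]]]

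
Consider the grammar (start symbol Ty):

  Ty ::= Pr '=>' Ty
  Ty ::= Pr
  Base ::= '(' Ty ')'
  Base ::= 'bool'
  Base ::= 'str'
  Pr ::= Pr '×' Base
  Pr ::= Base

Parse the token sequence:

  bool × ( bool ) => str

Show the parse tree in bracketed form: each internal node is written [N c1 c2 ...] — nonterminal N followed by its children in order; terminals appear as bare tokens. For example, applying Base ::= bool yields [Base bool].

[Ty [Pr [Pr [Base bool]] × [Base ( [Ty [Pr [Base bool]]] )]] => [Ty [Pr [Base str]]]]

Ty
Pr => Ty
Pr × Base => Ty
Base × Base => Ty
bool × Base => Ty
bool × ( Ty ) => Ty
bool × ( Pr ) => Ty
bool × ( Base ) => Ty
bool × ( bool ) => Ty
bool × ( bool ) => Pr
bool × ( bool ) => Base
bool × ( bool ) => str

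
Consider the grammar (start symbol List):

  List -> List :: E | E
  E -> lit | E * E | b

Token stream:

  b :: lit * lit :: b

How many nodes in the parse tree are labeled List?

3

[List [List [List [E b]] :: [E [E lit] * [E lit]]] :: [E b]]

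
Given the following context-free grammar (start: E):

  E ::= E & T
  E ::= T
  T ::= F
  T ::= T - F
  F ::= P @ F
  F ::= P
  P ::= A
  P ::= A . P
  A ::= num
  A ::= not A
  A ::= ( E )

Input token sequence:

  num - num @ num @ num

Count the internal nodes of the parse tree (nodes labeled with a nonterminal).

15

[E [T [T [F [P [A num]]]] - [F [P [A num]] @ [F [P [A num]] @ [F [P [A num]]]]]]]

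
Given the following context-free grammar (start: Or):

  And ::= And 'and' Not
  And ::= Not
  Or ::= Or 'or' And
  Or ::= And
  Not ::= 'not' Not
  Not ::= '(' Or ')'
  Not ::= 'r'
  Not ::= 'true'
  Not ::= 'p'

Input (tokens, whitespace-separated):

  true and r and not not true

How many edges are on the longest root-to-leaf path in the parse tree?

5

[Or [And [And [And [Not true]] and [Not r]] and [Not not [Not not [Not true]]]]]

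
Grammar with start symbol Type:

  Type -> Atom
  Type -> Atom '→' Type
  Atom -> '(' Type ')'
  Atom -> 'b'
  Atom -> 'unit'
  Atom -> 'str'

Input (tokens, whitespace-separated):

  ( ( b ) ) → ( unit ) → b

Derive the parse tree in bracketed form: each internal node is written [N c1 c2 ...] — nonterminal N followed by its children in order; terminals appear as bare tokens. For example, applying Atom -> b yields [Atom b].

Type
Atom → Type
( Type ) → Type
( Atom ) → Type
( ( Type ) ) → Type
( ( Atom ) ) → Type
( ( b ) ) → Type
( ( b ) ) → Atom → Type
( ( b ) ) → ( Type ) → Type
( ( b ) ) → ( Atom ) → Type
( ( b ) ) → ( unit ) → Type
( ( b ) ) → ( unit ) → Atom
( ( b ) ) → ( unit ) → b

[Type [Atom ( [Type [Atom ( [Type [Atom b]] )]] )] → [Type [Atom ( [Type [Atom unit]] )] → [Type [Atom b]]]]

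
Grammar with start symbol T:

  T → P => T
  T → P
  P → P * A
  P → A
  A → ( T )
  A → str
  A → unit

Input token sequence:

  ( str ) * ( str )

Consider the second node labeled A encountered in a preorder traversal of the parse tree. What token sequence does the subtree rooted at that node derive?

[T [P [P [A ( [T [P [A str]]] )]] * [A ( [T [P [A str]]] )]]]

str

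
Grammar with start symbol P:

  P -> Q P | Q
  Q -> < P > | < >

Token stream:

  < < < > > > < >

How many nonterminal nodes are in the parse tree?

8

[P [Q < [P [Q < [P [Q < >]] >]] >] [P [Q < >]]]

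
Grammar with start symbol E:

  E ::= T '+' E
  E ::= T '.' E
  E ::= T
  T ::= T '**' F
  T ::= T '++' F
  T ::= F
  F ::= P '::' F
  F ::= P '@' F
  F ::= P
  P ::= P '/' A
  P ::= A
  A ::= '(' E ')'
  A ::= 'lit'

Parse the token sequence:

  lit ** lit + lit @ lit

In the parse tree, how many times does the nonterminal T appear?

3

[E [T [T [F [P [A lit]]]] ** [F [P [A lit]]]] + [E [T [F [P [A lit]] @ [F [P [A lit]]]]]]]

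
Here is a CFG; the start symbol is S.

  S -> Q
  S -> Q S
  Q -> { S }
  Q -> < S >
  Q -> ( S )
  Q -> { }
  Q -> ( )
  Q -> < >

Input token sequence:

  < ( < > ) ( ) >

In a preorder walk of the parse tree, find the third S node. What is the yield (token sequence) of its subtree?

< >

[S [Q < [S [Q ( [S [Q < >]] )] [S [Q ( )]]] >]]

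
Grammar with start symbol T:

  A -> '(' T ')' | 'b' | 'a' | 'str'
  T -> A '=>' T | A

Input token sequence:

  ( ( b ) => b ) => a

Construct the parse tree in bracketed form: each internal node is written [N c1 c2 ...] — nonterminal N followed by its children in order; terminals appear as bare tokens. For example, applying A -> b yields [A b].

[T [A ( [T [A ( [T [A b]] )] => [T [A b]]] )] => [T [A a]]]

T
A => T
( T ) => T
( A => T ) => T
( ( T ) => T ) => T
( ( A ) => T ) => T
( ( b ) => T ) => T
( ( b ) => A ) => T
( ( b ) => b ) => T
( ( b ) => b ) => A
( ( b ) => b ) => a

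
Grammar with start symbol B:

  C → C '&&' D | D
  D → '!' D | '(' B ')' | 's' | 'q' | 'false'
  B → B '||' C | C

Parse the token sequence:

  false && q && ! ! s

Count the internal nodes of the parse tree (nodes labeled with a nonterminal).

[B [C [C [C [D false]] && [D q]] && [D ! [D ! [D s]]]]]

9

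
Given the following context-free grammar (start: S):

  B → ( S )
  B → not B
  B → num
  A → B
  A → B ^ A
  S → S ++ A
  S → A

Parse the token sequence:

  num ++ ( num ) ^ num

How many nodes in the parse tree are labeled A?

4

[S [S [A [B num]]] ++ [A [B ( [S [A [B num]]] )] ^ [A [B num]]]]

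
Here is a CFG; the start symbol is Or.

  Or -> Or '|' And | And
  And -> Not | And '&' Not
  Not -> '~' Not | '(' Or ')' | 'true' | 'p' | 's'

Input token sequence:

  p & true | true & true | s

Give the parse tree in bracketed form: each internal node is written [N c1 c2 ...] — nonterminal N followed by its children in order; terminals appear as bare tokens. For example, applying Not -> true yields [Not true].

Or
Or | And
Or | And | And
And | And | And
And & Not | And | And
Not & Not | And | And
p & Not | And | And
p & true | And | And
p & true | And & Not | And
p & true | Not & Not | And
p & true | true & Not | And
p & true | true & true | And
p & true | true & true | Not
p & true | true & true | s

[Or [Or [Or [And [And [Not p]] & [Not true]]] | [And [And [Not true]] & [Not true]]] | [And [Not s]]]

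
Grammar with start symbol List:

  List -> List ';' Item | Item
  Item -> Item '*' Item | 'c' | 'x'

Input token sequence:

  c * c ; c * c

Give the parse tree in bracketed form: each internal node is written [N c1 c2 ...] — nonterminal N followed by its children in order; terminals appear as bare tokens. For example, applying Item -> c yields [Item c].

[List [List [Item [Item c] * [Item c]]] ; [Item [Item c] * [Item c]]]

List
List ; Item
Item ; Item
Item * Item ; Item
c * Item ; Item
c * c ; Item
c * c ; Item * Item
c * c ; c * Item
c * c ; c * c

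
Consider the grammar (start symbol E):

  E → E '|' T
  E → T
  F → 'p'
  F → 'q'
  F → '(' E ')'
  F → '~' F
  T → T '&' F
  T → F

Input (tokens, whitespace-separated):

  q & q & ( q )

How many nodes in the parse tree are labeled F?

4

[E [T [T [T [F q]] & [F q]] & [F ( [E [T [F q]]] )]]]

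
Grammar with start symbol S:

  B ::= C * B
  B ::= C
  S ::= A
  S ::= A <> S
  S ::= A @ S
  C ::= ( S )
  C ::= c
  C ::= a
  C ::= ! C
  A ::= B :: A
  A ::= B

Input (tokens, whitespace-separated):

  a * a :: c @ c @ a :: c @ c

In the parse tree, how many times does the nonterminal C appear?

[S [A [B [C a] * [B [C a]]] :: [A [B [C c]]]] @ [S [A [B [C c]]] @ [S [A [B [C a]] :: [A [B [C c]]]] @ [S [A [B [C c]]]]]]]

7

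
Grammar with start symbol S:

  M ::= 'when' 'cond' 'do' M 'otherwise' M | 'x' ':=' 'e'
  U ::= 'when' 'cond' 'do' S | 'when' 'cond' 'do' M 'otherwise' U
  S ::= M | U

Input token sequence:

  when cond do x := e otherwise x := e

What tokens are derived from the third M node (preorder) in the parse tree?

[S [M when cond do [M x := e] otherwise [M x := e]]]

x := e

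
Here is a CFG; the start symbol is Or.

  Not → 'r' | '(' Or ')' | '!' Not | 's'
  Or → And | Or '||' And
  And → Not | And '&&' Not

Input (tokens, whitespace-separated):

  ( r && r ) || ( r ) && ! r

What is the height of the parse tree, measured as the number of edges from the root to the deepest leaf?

[Or [Or [And [Not ( [Or [And [And [Not r]] && [Not r]]] )]]] || [And [And [Not ( [Or [And [Not r]]] )]] && [Not ! [Not r]]]]

8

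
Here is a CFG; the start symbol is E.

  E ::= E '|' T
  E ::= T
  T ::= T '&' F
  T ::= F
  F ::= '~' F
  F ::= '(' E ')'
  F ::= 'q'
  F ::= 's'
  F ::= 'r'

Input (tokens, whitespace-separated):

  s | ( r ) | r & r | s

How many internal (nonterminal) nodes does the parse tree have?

17

[E [E [E [E [T [F s]]] | [T [F ( [E [T [F r]]] )]]] | [T [T [F r]] & [F r]]] | [T [F s]]]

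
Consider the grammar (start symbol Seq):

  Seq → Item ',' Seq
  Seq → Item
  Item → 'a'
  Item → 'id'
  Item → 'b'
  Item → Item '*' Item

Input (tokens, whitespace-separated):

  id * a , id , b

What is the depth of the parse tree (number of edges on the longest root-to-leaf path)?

[Seq [Item [Item id] * [Item a]] , [Seq [Item id] , [Seq [Item b]]]]

4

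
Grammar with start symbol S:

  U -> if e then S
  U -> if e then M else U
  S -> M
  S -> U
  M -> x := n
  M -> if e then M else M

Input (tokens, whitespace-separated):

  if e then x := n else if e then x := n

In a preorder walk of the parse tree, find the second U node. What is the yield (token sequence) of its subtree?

[S [U if e then [M x := n] else [U if e then [S [M x := n]]]]]

if e then x := n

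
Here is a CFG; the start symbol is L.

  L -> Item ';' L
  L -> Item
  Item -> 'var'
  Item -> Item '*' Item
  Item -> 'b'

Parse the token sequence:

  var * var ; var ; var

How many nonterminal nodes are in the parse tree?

[L [Item [Item var] * [Item var]] ; [L [Item var] ; [L [Item var]]]]

8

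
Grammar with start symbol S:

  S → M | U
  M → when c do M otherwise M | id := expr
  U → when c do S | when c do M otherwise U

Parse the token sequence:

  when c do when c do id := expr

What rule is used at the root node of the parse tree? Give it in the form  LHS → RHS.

[S [U when c do [S [U when c do [S [M id := expr]]]]]]

S → U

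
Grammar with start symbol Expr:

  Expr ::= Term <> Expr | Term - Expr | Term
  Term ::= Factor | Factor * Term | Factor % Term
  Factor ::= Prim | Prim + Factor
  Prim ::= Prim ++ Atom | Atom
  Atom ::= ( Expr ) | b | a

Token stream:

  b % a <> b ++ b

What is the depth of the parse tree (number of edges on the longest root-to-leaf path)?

[Expr [Term [Factor [Prim [Atom b]]] % [Term [Factor [Prim [Atom a]]]]] <> [Expr [Term [Factor [Prim [Prim [Atom b]] ++ [Atom b]]]]]]

7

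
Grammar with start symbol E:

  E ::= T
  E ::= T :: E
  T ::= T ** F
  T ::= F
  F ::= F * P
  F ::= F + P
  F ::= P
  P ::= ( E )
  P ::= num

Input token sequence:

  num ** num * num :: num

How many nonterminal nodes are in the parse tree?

[E [T [T [F [P num]]] ** [F [F [P num]] * [P num]]] :: [E [T [F [P num]]]]]

13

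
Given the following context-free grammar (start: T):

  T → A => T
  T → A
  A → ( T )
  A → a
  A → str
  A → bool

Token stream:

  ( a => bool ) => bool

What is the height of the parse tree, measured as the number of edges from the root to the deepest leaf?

[T [A ( [T [A a] => [T [A bool]]] )] => [T [A bool]]]

5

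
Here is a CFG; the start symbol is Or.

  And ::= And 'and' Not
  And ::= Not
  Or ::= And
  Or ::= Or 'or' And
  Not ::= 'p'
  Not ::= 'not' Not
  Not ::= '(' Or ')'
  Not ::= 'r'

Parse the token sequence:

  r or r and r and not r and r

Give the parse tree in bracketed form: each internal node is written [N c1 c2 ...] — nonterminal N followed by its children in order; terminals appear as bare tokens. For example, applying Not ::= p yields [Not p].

Or
Or or And
And or And
Not or And
r or And
r or And and Not
r or And and Not and Not
r or And and Not and Not and Not
r or Not and Not and Not and Not
r or r and Not and Not and Not
r or r and r and Not and Not
r or r and r and not Not and Not
r or r and r and not r and Not
r or r and r and not r and r

[Or [Or [And [Not r]]] or [And [And [And [And [Not r]] and [Not r]] and [Not not [Not r]]] and [Not r]]]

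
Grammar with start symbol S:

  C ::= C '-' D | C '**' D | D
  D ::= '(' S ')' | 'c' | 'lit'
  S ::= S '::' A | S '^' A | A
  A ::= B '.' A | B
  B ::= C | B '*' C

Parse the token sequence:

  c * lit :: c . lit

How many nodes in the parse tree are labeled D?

[S [S [A [B [B [C [D c]]] * [C [D lit]]]]] :: [A [B [C [D c]]] . [A [B [C [D lit]]]]]]

4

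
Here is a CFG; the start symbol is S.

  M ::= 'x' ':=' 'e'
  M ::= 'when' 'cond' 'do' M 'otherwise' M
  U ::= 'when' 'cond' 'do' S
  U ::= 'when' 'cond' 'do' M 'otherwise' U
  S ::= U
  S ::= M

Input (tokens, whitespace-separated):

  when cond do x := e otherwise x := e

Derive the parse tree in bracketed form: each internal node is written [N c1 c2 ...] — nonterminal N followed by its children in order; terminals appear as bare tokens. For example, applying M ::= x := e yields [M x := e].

S
M
when cond do M otherwise M
when cond do x := e otherwise M
when cond do x := e otherwise x := e

[S [M when cond do [M x := e] otherwise [M x := e]]]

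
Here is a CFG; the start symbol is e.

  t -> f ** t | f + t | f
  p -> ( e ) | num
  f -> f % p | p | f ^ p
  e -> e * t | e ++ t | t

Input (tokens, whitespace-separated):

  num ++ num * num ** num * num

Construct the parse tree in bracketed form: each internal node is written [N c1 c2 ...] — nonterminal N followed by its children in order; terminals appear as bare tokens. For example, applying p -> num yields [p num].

e
e * t
e * t * t
e ++ t * t * t
t ++ t * t * t
f ++ t * t * t
p ++ t * t * t
num ++ t * t * t
num ++ f * t * t
num ++ p * t * t
num ++ num * t * t
num ++ num * f ** t * t
num ++ num * p ** t * t
num ++ num * num ** t * t
num ++ num * num ** f * t
num ++ num * num ** p * t
num ++ num * num ** num * t
num ++ num * num ** num * f
num ++ num * num ** num * p
num ++ num * num ** num * num

[e [e [e [e [t [f [p num]]]] ++ [t [f [p num]]]] * [t [f [p num]] ** [t [f [p num]]]]] * [t [f [p num]]]]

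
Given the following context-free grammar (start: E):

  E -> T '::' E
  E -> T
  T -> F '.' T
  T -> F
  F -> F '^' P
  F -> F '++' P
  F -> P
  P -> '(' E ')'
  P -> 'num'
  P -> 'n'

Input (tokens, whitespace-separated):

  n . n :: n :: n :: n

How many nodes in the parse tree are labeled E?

[E [T [F [P n]] . [T [F [P n]]]] :: [E [T [F [P n]]] :: [E [T [F [P n]]] :: [E [T [F [P n]]]]]]]

4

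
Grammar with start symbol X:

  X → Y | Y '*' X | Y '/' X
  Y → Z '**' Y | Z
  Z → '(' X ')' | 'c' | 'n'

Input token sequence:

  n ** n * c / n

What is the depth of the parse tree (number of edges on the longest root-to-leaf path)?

[X [Y [Z n] ** [Y [Z n]]] * [X [Y [Z c]] / [X [Y [Z n]]]]]

5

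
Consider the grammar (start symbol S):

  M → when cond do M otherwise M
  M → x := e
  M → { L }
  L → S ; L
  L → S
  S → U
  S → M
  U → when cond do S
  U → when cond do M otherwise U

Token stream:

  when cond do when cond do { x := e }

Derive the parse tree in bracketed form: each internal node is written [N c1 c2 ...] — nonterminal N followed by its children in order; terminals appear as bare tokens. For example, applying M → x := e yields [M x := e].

[S [U when cond do [S [U when cond do [S [M { [L [S [M x := e]]] }]]]]]]

S
U
when cond do S
when cond do U
when cond do when cond do S
when cond do when cond do M
when cond do when cond do { L }
when cond do when cond do { S }
when cond do when cond do { M }
when cond do when cond do { x := e }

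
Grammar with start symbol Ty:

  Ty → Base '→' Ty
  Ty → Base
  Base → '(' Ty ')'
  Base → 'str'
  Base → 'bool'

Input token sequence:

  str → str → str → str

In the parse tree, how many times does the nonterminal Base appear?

[Ty [Base str] → [Ty [Base str] → [Ty [Base str] → [Ty [Base str]]]]]

4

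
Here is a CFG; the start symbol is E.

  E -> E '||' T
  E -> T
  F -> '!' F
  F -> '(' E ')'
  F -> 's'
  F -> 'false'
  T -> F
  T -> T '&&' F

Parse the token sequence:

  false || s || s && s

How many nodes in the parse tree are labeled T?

4

[E [E [E [T [F false]]] || [T [F s]]] || [T [T [F s]] && [F s]]]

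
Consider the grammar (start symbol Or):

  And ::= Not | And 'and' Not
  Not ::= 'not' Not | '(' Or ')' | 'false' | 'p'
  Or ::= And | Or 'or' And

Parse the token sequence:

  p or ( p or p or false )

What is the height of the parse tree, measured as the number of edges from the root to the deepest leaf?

8

[Or [Or [And [Not p]]] or [And [Not ( [Or [Or [Or [And [Not p]]] or [And [Not p]]] or [And [Not false]]] )]]]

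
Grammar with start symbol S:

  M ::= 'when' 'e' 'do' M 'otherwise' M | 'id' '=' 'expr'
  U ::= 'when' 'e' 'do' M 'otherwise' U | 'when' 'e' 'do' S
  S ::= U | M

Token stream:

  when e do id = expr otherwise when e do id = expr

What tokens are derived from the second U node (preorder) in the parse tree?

when e do id = expr

[S [U when e do [M id = expr] otherwise [U when e do [S [M id = expr]]]]]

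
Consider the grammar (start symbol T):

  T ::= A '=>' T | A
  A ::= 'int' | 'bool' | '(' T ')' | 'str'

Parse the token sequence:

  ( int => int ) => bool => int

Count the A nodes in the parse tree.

[T [A ( [T [A int] => [T [A int]]] )] => [T [A bool] => [T [A int]]]]

5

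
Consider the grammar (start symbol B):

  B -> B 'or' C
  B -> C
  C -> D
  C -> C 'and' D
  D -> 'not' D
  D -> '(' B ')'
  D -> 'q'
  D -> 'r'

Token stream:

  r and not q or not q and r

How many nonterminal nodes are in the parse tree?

[B [B [C [C [D r]] and [D not [D q]]]] or [C [C [D not [D q]]] and [D r]]]

12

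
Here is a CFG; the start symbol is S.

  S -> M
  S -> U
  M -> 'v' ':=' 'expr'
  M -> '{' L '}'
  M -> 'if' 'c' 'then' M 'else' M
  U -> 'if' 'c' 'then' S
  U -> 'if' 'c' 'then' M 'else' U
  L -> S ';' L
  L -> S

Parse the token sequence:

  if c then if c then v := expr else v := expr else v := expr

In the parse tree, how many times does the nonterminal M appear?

5

[S [M if c then [M if c then [M v := expr] else [M v := expr]] else [M v := expr]]]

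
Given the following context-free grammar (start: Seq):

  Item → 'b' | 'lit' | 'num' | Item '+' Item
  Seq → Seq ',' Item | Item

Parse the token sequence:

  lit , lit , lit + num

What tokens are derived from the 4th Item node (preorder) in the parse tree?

lit

[Seq [Seq [Seq [Item lit]] , [Item lit]] , [Item [Item lit] + [Item num]]]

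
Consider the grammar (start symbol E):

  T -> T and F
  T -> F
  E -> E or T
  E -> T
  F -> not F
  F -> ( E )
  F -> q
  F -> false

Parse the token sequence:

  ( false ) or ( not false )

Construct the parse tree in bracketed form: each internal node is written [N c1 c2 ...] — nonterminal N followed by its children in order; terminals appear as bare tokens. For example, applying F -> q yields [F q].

[E [E [T [F ( [E [T [F false]]] )]]] or [T [F ( [E [T [F not [F false]]]] )]]]

E
E or T
T or T
F or T
( E ) or T
( T ) or T
( F ) or T
( false ) or T
( false ) or F
( false ) or ( E )
( false ) or ( T )
( false ) or ( F )
( false ) or ( not F )
( false ) or ( not false )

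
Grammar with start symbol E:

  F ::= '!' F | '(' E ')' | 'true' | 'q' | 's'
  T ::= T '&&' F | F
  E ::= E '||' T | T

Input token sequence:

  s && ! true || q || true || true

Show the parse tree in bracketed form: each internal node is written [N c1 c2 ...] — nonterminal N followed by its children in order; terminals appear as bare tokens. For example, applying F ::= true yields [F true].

E
E || T
E || T || T
E || T || T || T
T || T || T || T
T && F || T || T || T
F && F || T || T || T
s && F || T || T || T
s && ! F || T || T || T
s && ! true || T || T || T
s && ! true || F || T || T
s && ! true || q || T || T
s && ! true || q || F || T
s && ! true || q || true || T
s && ! true || q || true || F
s && ! true || q || true || true

[E [E [E [E [T [T [F s]] && [F ! [F true]]]] || [T [F q]]] || [T [F true]]] || [T [F true]]]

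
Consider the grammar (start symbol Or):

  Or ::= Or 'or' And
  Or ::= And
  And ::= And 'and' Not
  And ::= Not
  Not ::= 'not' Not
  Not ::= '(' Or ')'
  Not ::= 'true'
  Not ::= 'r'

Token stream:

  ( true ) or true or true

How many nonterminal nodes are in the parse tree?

12

[Or [Or [Or [And [Not ( [Or [And [Not true]]] )]]] or [And [Not true]]] or [And [Not true]]]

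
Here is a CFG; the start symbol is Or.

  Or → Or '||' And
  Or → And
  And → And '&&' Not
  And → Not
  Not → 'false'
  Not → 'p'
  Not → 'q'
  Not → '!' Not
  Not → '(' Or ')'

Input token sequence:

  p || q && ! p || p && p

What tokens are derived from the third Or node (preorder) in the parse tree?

p

[Or [Or [Or [And [Not p]]] || [And [And [Not q]] && [Not ! [Not p]]]] || [And [And [Not p]] && [Not p]]]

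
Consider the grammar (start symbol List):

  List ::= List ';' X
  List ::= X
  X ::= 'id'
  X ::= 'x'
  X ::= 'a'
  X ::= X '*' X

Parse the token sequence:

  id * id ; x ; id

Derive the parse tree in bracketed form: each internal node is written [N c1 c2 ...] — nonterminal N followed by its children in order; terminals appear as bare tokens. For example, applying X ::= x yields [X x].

List
List ; X
List ; X ; X
X ; X ; X
X * X ; X ; X
id * X ; X ; X
id * id ; X ; X
id * id ; x ; X
id * id ; x ; id

[List [List [List [X [X id] * [X id]]] ; [X x]] ; [X id]]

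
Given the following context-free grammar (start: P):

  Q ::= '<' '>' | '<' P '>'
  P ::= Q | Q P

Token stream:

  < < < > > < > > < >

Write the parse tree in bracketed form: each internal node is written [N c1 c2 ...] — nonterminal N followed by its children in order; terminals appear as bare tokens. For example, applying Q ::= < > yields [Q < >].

P
Q P
< P > P
< Q P > P
< < P > P > P
< < Q > P > P
< < < > > P > P
< < < > > Q > P
< < < > > < > > P
< < < > > < > > Q
< < < > > < > > < >

[P [Q < [P [Q < [P [Q < >]] >] [P [Q < >]]] >] [P [Q < >]]]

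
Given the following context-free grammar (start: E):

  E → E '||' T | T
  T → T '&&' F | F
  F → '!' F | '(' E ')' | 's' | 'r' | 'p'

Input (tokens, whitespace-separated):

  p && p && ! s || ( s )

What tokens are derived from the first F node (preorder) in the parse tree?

p

[E [E [T [T [T [F p]] && [F p]] && [F ! [F s]]]] || [T [F ( [E [T [F s]]] )]]]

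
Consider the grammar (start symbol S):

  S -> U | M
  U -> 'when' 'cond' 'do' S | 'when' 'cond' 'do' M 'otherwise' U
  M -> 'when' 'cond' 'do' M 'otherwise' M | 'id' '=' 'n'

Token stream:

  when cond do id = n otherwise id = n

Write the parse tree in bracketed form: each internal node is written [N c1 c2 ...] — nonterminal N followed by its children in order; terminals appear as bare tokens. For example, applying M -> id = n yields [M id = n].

[S [M when cond do [M id = n] otherwise [M id = n]]]

S
M
when cond do M otherwise M
when cond do id = n otherwise M
when cond do id = n otherwise id = n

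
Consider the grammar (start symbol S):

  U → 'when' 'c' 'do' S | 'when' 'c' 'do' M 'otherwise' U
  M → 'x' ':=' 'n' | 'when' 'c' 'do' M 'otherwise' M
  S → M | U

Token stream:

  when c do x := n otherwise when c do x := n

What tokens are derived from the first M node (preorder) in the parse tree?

x := n

[S [U when c do [M x := n] otherwise [U when c do [S [M x := n]]]]]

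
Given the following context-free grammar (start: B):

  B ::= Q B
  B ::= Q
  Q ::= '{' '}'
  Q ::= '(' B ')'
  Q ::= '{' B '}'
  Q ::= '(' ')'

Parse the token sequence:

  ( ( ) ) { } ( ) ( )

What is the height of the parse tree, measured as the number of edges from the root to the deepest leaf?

5

[B [Q ( [B [Q ( )]] )] [B [Q { }] [B [Q ( )] [B [Q ( )]]]]]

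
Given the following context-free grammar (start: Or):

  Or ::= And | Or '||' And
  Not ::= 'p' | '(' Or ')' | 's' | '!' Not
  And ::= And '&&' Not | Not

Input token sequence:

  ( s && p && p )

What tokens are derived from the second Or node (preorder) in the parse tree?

[Or [And [Not ( [Or [And [And [And [Not s]] && [Not p]] && [Not p]]] )]]]

s && p && p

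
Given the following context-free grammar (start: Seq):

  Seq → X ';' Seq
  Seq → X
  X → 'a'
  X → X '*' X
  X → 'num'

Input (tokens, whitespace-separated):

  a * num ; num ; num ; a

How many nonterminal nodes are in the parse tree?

[Seq [X [X a] * [X num]] ; [Seq [X num] ; [Seq [X num] ; [Seq [X a]]]]]

10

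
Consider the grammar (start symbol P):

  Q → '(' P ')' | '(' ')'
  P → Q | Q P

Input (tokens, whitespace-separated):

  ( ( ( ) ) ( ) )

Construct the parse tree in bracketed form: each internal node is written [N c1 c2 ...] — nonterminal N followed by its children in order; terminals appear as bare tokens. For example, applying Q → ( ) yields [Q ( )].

[P [Q ( [P [Q ( [P [Q ( )]] )] [P [Q ( )]]] )]]

P
Q
( P )
( Q P )
( ( P ) P )
( ( Q ) P )
( ( ( ) ) P )
( ( ( ) ) Q )
( ( ( ) ) ( ) )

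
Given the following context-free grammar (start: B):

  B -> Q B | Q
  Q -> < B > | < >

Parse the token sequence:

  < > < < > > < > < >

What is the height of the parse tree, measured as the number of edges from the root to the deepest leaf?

[B [Q < >] [B [Q < [B [Q < >]] >] [B [Q < >] [B [Q < >]]]]]

5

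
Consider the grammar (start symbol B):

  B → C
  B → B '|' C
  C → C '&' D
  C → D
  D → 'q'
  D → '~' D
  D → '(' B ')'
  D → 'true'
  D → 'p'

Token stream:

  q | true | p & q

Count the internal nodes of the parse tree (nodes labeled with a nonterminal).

[B [B [B [C [D q]]] | [C [D true]]] | [C [C [D p]] & [D q]]]

11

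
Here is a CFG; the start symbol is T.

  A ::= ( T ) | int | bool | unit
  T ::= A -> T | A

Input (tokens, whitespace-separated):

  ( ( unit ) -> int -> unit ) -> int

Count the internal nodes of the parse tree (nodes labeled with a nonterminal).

12

[T [A ( [T [A ( [T [A unit]] )] -> [T [A int] -> [T [A unit]]]] )] -> [T [A int]]]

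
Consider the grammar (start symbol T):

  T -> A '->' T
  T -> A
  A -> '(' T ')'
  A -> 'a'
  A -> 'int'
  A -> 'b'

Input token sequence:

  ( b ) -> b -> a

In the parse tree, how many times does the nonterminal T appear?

[T [A ( [T [A b]] )] -> [T [A b] -> [T [A a]]]]

4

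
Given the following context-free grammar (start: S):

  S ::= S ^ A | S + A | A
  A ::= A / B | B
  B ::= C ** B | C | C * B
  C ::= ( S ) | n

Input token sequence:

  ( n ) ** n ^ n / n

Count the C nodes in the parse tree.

[S [S [A [B [C ( [S [A [B [C n]]]] )] ** [B [C n]]]]] ^ [A [A [B [C n]]] / [B [C n]]]]

5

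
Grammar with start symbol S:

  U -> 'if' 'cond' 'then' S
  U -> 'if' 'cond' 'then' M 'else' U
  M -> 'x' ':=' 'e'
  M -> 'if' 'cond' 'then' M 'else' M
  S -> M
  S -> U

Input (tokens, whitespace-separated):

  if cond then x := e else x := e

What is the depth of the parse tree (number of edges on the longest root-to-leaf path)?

3

[S [M if cond then [M x := e] else [M x := e]]]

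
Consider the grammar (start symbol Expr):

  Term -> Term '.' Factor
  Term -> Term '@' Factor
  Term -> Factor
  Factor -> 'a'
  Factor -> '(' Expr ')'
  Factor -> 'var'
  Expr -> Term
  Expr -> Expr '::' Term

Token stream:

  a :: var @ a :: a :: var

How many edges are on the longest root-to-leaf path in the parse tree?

6

[Expr [Expr [Expr [Expr [Term [Factor a]]] :: [Term [Term [Factor var]] @ [Factor a]]] :: [Term [Factor a]]] :: [Term [Factor var]]]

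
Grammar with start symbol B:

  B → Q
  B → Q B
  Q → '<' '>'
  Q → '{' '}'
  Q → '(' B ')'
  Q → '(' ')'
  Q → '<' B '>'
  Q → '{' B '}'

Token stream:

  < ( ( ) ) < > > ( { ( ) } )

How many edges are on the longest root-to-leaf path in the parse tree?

7

[B [Q < [B [Q ( [B [Q ( )]] )] [B [Q < >]]] >] [B [Q ( [B [Q { [B [Q ( )]] }]] )]]]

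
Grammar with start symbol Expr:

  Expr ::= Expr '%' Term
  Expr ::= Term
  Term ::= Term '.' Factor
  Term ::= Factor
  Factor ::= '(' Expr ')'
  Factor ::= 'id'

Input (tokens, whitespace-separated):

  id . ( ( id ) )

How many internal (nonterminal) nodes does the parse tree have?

11

[Expr [Term [Term [Factor id]] . [Factor ( [Expr [Term [Factor ( [Expr [Term [Factor id]]] )]]] )]]]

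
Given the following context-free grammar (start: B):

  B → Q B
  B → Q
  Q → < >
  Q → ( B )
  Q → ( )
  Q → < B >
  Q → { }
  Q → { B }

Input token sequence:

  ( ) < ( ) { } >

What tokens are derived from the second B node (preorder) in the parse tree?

< ( ) { } >

[B [Q ( )] [B [Q < [B [Q ( )] [B [Q { }]]] >]]]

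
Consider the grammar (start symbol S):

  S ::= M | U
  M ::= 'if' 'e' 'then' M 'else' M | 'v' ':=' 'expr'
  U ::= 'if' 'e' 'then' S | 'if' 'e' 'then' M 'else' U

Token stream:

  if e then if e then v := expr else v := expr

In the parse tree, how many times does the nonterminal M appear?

3

[S [U if e then [S [M if e then [M v := expr] else [M v := expr]]]]]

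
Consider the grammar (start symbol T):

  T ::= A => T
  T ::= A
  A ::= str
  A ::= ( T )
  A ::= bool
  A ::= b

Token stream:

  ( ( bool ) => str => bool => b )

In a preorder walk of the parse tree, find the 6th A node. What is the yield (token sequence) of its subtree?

b

[T [A ( [T [A ( [T [A bool]] )] => [T [A str] => [T [A bool] => [T [A b]]]]] )]]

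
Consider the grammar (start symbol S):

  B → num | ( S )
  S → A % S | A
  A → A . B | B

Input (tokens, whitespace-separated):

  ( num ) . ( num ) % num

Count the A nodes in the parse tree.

[S [A [A [B ( [S [A [B num]]] )]] . [B ( [S [A [B num]]] )]] % [S [A [B num]]]]

5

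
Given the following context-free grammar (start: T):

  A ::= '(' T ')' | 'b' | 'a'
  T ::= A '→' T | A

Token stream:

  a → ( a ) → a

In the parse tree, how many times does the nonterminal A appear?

[T [A a] → [T [A ( [T [A a]] )] → [T [A a]]]]

4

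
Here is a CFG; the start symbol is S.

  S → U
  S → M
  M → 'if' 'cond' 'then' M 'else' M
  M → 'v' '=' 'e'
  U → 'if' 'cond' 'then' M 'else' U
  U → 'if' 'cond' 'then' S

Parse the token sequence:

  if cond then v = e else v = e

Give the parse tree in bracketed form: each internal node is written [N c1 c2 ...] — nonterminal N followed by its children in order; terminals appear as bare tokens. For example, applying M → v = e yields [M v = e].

S
M
if cond then M else M
if cond then v = e else M
if cond then v = e else v = e

[S [M if cond then [M v = e] else [M v = e]]]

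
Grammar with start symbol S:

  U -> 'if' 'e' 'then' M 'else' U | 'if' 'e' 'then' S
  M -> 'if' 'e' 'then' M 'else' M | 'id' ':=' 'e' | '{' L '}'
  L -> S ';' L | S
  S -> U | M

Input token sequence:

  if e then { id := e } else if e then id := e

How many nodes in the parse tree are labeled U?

2

[S [U if e then [M { [L [S [M id := e]]] }] else [U if e then [S [M id := e]]]]]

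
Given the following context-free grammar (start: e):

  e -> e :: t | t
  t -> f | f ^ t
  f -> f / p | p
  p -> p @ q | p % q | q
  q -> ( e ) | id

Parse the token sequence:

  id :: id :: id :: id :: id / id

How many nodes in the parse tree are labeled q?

6

[e [e [e [e [e [t [f [p [q id]]]]] :: [t [f [p [q id]]]]] :: [t [f [p [q id]]]]] :: [t [f [p [q id]]]]] :: [t [f [f [p [q id]]] / [p [q id]]]]]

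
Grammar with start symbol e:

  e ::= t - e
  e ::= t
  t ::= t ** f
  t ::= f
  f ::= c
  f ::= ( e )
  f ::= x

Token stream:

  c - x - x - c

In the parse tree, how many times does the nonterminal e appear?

[e [t [f c]] - [e [t [f x]] - [e [t [f x]] - [e [t [f c]]]]]]

4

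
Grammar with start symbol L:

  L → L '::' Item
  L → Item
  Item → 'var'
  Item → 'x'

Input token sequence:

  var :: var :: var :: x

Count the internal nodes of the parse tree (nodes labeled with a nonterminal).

[L [L [L [L [Item var]] :: [Item var]] :: [Item var]] :: [Item x]]

8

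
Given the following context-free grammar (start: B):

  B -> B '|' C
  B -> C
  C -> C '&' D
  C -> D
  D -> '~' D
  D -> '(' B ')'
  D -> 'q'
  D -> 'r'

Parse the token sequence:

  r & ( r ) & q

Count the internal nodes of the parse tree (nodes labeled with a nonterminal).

10

[B [C [C [C [D r]] & [D ( [B [C [D r]]] )]] & [D q]]]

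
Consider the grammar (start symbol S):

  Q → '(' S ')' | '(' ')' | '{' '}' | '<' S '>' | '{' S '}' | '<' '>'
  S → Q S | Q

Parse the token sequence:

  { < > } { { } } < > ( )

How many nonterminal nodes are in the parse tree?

12

[S [Q { [S [Q < >]] }] [S [Q { [S [Q { }]] }] [S [Q < >] [S [Q ( )]]]]]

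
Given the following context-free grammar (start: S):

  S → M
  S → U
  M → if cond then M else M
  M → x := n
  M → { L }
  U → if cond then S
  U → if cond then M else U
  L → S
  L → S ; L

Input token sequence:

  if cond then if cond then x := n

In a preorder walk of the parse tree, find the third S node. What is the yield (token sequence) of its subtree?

x := n

[S [U if cond then [S [U if cond then [S [M x := n]]]]]]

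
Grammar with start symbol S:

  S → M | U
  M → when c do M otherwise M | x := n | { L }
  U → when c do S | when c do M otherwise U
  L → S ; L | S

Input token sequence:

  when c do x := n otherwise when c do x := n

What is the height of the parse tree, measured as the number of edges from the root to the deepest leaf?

5

[S [U when c do [M x := n] otherwise [U when c do [S [M x := n]]]]]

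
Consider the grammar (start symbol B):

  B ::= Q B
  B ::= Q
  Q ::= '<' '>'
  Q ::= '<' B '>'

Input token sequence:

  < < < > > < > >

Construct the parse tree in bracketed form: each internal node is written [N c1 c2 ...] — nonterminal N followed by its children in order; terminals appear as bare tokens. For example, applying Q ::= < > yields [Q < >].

[B [Q < [B [Q < [B [Q < >]] >] [B [Q < >]]] >]]

B
Q
< B >
< Q B >
< < B > B >
< < Q > B >
< < < > > B >
< < < > > Q >
< < < > > < > >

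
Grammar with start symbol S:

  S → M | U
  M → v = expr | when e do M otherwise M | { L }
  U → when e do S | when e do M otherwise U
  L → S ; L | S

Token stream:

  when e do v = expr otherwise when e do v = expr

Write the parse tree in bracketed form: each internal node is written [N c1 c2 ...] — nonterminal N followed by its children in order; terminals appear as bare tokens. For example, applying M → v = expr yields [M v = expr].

[S [U when e do [M v = expr] otherwise [U when e do [S [M v = expr]]]]]

S
U
when e do M otherwise U
when e do v = expr otherwise U
when e do v = expr otherwise when e do S
when e do v = expr otherwise when e do M
when e do v = expr otherwise when e do v = expr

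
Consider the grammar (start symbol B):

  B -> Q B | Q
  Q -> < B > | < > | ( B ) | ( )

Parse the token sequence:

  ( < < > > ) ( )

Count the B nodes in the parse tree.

4

[B [Q ( [B [Q < [B [Q < >]] >]] )] [B [Q ( )]]]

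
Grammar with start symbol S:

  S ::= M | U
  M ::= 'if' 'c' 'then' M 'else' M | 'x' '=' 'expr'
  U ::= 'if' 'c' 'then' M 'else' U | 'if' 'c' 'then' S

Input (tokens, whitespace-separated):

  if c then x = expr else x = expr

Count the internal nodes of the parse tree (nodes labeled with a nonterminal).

[S [M if c then [M x = expr] else [M x = expr]]]

4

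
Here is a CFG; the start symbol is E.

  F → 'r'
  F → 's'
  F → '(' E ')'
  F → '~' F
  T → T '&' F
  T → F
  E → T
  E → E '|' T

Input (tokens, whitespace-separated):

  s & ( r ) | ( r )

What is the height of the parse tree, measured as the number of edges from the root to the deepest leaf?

7

[E [E [T [T [F s]] & [F ( [E [T [F r]]] )]]] | [T [F ( [E [T [F r]]] )]]]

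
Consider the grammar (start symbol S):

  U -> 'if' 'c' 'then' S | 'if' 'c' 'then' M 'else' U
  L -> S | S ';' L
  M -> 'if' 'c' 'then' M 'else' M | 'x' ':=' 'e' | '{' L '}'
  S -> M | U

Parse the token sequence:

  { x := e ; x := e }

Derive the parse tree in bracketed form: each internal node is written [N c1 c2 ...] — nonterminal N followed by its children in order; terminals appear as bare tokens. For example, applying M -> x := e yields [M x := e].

S
M
{ L }
{ S ; L }
{ M ; L }
{ x := e ; L }
{ x := e ; S }
{ x := e ; M }
{ x := e ; x := e }

[S [M { [L [S [M x := e]] ; [L [S [M x := e]]]] }]]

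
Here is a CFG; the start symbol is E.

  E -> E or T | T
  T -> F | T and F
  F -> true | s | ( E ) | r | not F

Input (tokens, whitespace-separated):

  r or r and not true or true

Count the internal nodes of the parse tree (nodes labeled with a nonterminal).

12

[E [E [E [T [F r]]] or [T [T [F r]] and [F not [F true]]]] or [T [F true]]]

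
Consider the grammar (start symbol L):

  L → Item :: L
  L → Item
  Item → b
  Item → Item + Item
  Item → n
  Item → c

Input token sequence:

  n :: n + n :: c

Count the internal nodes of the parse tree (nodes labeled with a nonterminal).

[L [Item n] :: [L [Item [Item n] + [Item n]] :: [L [Item c]]]]

8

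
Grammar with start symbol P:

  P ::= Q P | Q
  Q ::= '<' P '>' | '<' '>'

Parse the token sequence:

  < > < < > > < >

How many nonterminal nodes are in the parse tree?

[P [Q < >] [P [Q < [P [Q < >]] >] [P [Q < >]]]]

8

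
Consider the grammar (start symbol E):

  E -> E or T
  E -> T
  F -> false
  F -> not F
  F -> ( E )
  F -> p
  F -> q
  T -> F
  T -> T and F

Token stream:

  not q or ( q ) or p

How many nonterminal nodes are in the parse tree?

[E [E [E [T [F not [F q]]]] or [T [F ( [E [T [F q]]] )]]] or [T [F p]]]

13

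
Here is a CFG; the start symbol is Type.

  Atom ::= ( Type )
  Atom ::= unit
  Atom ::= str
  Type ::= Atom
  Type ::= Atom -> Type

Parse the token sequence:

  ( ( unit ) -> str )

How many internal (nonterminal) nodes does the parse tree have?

[Type [Atom ( [Type [Atom ( [Type [Atom unit]] )] -> [Type [Atom str]]] )]]

8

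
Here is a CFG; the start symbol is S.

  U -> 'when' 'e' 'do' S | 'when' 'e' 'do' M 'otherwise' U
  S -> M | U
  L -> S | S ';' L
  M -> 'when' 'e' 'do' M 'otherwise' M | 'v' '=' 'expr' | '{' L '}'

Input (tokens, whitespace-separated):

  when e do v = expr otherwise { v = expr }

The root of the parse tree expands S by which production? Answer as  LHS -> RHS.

S -> M

[S [M when e do [M v = expr] otherwise [M { [L [S [M v = expr]]] }]]]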